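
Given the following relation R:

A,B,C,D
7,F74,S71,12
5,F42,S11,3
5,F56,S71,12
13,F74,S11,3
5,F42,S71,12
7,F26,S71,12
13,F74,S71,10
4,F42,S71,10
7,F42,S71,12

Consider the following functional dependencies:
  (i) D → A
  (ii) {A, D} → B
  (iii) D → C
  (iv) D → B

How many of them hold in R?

1

(i) D → A: D=12: 5 rows → A takes values {7, 5} — violation; D=3: 2 rows → A takes values {5, 13} — violation; D=10: 2 rows → A takes values {13, 4} — violation — fails.
(ii) {A, D} → B: (A=7, D=12): 3 rows → B takes values {F74, F26, F42} — violation; (A=5, D=12): 2 rows → B takes values {F56, F42} — violation — fails.
(iii) D → C: every LHS value maps to a single RHS value — holds.
(iv) D → B: D=12: 5 rows → B takes values {F74, F56, F42, F26} — violation; D=3: 2 rows → B takes values {F42, F74} — violation; D=10: 2 rows → B takes values {F74, F42} — violation — fails.
1 of the 4 dependencies holds.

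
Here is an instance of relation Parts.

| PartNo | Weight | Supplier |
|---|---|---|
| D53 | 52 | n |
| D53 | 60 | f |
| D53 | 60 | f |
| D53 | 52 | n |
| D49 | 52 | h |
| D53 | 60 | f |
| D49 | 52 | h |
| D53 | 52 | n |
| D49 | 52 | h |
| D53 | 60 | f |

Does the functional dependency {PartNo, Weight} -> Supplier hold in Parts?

Yes

(PartNo=D53, Weight=52): 3 rows → Supplier = n, n, n ✓
(PartNo=D53, Weight=60): 4 rows → Supplier = f, f, f, f ✓
(PartNo=D49, Weight=52): 3 rows → Supplier = h, h, h ✓
Every {PartNo, Weight} value is associated with a single Supplier value, so {PartNo, Weight} -> Supplier holds.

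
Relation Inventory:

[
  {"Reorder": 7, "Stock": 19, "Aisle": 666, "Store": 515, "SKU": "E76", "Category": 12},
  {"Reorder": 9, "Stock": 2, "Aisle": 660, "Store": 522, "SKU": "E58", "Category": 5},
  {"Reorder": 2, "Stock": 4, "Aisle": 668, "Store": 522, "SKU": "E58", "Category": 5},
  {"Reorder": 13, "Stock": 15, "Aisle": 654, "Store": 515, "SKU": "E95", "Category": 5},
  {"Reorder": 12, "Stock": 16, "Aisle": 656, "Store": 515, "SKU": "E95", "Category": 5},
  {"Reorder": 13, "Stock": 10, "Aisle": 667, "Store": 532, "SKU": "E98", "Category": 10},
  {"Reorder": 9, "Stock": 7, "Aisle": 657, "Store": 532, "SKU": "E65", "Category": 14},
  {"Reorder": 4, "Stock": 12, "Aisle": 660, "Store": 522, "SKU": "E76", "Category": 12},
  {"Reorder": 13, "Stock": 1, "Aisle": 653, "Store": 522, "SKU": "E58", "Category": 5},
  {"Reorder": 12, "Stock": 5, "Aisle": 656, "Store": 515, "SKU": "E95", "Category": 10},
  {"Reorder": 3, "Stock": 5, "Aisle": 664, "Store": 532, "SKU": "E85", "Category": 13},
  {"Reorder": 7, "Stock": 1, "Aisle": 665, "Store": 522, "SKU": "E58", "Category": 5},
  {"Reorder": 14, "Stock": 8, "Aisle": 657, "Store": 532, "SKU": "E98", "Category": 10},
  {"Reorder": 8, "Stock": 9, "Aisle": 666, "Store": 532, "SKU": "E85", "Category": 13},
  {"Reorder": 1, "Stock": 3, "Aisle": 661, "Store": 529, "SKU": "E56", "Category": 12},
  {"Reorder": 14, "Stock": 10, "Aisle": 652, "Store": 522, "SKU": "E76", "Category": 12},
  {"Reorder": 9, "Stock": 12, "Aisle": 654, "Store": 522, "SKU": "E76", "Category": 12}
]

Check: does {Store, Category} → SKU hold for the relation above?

(Store=515, Category=12): 1 row → SKU = E76 ✓
(Store=522, Category=5): 4 rows → SKU = E58, E58, E58, E58 ✓
(Store=515, Category=5): 2 rows → SKU = E95, E95 ✓
(Store=532, Category=10): 2 rows → SKU = E98, E98 ✓
(Store=532, Category=14): 1 row → SKU = E65 ✓
(Store=522, Category=12): 3 rows → SKU = E76, E76, E76 ✓
(Store=515, Category=10): 1 row → SKU = E95 ✓
(Store=532, Category=13): 2 rows → SKU = E85, E85 ✓
(Store=529, Category=12): 1 row → SKU = E56 ✓
Every {Store, Category} value is associated with a single SKU value, so {Store, Category} → SKU holds.

Yes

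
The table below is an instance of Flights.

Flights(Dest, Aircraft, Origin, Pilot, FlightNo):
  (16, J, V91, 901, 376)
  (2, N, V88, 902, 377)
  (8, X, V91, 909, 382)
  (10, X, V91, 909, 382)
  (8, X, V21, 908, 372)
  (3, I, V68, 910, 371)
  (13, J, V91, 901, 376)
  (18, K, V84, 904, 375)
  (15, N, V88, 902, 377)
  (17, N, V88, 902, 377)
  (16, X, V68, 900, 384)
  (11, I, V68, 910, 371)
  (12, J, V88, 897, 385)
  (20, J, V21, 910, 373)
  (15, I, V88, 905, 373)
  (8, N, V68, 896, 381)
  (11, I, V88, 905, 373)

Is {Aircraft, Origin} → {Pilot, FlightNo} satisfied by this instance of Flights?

Yes

(Aircraft=J, Origin=V91): 2 rows → {Pilot,FlightNo} = (901, 376), (901, 376) ✓
(Aircraft=N, Origin=V88): 3 rows → {Pilot,FlightNo} = (902, 377), (902, 377), (902, 377) ✓
(Aircraft=X, Origin=V91): 2 rows → {Pilot,FlightNo} = (909, 382), (909, 382) ✓
(Aircraft=X, Origin=V21): 1 row → {Pilot,FlightNo} = (908, 372) ✓
(Aircraft=I, Origin=V68): 2 rows → {Pilot,FlightNo} = (910, 371), (910, 371) ✓
(Aircraft=K, Origin=V84): 1 row → {Pilot,FlightNo} = (904, 375) ✓
(Aircraft=X, Origin=V68): 1 row → {Pilot,FlightNo} = (900, 384) ✓
(Aircraft=J, Origin=V88): 1 row → {Pilot,FlightNo} = (897, 385) ✓
(Aircraft=J, Origin=V21): 1 row → {Pilot,FlightNo} = (910, 373) ✓
(Aircraft=I, Origin=V88): 2 rows → {Pilot,FlightNo} = (905, 373), (905, 373) ✓
(Aircraft=N, Origin=V68): 1 row → {Pilot,FlightNo} = (896, 381) ✓
Every {Aircraft, Origin} value is associated with a single {Pilot, FlightNo} value, so {Aircraft, Origin} → {Pilot, FlightNo} holds.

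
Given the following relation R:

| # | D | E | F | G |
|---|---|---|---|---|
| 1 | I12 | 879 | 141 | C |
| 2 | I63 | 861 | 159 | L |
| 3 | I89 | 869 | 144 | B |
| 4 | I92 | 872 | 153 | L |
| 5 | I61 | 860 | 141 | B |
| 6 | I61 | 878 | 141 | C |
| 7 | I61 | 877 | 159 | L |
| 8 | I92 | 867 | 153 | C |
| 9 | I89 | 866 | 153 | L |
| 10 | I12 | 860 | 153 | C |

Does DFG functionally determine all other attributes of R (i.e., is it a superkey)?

All 10 rows have distinct DFG values, so DFG → (all attributes) holds and DFG is a superkey.

Yes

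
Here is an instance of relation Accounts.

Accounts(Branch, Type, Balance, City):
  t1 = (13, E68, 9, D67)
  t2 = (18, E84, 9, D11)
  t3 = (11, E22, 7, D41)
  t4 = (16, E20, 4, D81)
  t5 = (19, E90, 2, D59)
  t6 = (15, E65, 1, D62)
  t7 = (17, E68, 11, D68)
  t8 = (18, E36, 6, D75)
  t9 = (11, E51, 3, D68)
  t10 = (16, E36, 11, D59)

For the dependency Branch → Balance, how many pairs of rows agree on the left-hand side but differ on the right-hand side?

3

Branch=18: violating pairs (2,8) — 1 pair.
Branch=11: violating pairs (3,9) — 1 pair.
Branch=16: violating pairs (4,10) — 1 pair.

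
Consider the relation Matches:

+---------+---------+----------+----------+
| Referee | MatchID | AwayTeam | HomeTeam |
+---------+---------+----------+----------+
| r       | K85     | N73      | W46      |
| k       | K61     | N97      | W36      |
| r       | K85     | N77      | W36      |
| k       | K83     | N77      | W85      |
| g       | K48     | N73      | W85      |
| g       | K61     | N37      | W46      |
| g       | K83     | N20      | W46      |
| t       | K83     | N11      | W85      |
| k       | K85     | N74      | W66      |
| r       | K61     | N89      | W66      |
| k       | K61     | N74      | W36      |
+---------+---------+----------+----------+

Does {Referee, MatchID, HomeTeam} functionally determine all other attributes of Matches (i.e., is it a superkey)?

No

Two distinct rows share (Referee=k, MatchID=K61, HomeTeam=W36), so {Referee, MatchID, HomeTeam} does not determine every attribute — not a superkey.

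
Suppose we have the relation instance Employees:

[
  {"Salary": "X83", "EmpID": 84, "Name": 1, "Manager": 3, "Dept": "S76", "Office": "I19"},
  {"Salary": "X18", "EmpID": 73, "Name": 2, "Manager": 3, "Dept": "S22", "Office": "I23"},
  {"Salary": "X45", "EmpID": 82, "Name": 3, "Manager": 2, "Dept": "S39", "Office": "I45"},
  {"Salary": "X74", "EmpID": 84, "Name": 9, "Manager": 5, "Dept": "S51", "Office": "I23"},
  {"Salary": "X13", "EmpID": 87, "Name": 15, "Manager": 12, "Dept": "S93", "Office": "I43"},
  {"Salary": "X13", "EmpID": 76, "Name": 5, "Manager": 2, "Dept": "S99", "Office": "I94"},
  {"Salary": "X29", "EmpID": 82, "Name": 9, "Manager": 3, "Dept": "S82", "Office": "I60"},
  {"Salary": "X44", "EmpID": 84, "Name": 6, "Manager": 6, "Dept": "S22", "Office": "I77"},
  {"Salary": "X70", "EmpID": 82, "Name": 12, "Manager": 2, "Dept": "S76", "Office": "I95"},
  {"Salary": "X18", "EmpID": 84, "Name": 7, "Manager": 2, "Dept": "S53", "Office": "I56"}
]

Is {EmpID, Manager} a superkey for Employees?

No

Two distinct rows share (EmpID=82, Manager=2), so {EmpID, Manager} does not determine every attribute — not a superkey.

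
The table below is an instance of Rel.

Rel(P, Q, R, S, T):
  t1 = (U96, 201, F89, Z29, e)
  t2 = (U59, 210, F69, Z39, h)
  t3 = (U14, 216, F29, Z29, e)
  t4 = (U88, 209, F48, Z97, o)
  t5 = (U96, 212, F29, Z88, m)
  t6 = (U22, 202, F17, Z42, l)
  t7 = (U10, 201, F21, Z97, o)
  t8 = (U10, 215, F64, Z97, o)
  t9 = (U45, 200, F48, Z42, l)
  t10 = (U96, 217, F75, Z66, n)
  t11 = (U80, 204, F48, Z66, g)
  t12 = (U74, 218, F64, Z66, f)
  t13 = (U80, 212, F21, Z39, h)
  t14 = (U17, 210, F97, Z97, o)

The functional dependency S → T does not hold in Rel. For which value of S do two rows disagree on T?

Z66

S=Z29: rows 1, 3 → T = e, e ✓
S=Z39: rows 2, 13 → T = h, h ✓
S=Z97: rows 4, 7, 8, 14 → T = o, o, o, o ✓
S=Z88: row 5 → T = m ✓
S=Z42: rows 6, 9 → T = l, l ✓
S=Z66: rows 10, 11, 12 → T takes values {n, g, f} — violation
The only S value with inconsistent T is S=Z66.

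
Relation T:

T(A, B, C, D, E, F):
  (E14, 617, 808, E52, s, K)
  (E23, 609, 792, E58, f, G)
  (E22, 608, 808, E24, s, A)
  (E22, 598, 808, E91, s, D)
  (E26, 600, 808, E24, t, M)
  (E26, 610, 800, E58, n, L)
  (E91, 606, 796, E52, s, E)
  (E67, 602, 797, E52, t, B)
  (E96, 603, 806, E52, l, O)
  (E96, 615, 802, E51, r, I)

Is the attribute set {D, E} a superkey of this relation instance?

No

Two distinct rows share (D=E52, E=s), so {D, E} does not determine every attribute — not a superkey.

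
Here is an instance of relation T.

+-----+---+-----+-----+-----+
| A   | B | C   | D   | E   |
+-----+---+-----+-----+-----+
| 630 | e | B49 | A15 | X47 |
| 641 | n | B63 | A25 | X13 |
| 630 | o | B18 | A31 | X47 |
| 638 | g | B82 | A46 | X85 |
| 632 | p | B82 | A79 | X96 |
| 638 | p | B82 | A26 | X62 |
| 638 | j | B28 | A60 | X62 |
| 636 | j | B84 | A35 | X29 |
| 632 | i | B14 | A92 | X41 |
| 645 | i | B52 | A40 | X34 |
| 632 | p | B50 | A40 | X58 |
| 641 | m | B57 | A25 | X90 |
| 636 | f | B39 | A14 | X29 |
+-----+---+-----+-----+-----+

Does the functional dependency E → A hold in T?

E=X47: 2 rows → A = 630, 630 ✓
E=X13: 1 row → A = 641 ✓
E=X85: 1 row → A = 638 ✓
E=X96: 1 row → A = 632 ✓
E=X62: 2 rows → A = 638, 638 ✓
E=X29: 2 rows → A = 636, 636 ✓
E=X41: 1 row → A = 632 ✓
E=X34: 1 row → A = 645 ✓
E=X58: 1 row → A = 632 ✓
E=X90: 1 row → A = 641 ✓
Every E value is associated with a single A value, so E → A holds.

Yes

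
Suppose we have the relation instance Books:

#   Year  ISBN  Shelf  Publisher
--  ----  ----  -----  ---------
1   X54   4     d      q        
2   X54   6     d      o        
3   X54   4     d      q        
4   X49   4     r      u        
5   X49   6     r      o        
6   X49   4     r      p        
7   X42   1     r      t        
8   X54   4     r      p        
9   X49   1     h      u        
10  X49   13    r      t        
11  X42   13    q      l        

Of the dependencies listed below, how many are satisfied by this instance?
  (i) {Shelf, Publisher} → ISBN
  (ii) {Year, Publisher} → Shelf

0

(i) {Shelf, Publisher} → ISBN: (Shelf=r, Publisher=t): rows 7, 10 → ISBN takes values {1, 13} — violation — fails.
(ii) {Year, Publisher} → Shelf: (Year=X49, Publisher=u): rows 4, 9 → Shelf takes values {r, h} — violation — fails.
None of the 2 dependencies hold.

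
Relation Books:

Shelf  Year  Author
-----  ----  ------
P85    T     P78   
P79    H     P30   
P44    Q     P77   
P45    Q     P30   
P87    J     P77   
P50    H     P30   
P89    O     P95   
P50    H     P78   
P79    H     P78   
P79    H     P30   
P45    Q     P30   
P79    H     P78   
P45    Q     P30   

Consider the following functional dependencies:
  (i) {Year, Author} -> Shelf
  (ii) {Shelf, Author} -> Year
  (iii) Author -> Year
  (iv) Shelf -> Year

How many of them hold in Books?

2

(i) {Year, Author} -> Shelf: (Year=H, Author=P30): 3 rows → Shelf takes values {P79, P50} — violation; (Year=H, Author=P78): 3 rows → Shelf takes values {P50, P79} — violation — fails.
(ii) {Shelf, Author} -> Year: every LHS value maps to a single RHS value — holds.
(iii) Author -> Year: Author=P78: 4 rows → Year takes values {T, H} — violation; Author=P30: 6 rows → Year takes values {H, Q} — violation; Author=P77: 2 rows → Year takes values {Q, J} — violation — fails.
(iv) Shelf -> Year: every LHS value maps to a single RHS value — holds.
2 of the 4 dependencies hold.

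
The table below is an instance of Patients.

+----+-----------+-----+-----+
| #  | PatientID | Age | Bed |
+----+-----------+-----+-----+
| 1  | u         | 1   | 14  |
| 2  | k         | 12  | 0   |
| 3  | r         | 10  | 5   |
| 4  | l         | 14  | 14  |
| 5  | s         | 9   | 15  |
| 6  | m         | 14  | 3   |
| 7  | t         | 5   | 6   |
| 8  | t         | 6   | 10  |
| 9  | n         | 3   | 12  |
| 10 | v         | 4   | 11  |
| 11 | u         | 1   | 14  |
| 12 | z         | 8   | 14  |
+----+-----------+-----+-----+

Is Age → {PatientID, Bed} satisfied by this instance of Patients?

Age=1: rows 1, 11 → {PatientID,Bed} = (u, 14), (u, 14) ✓
Age=12: row 2 → {PatientID,Bed} = (k, 0) ✓
Age=10: row 3 → {PatientID,Bed} = (r, 5) ✓
Age=14: rows 4, 6 → {PatientID,Bed} takes values {(l, 14), (m, 3)} — violation
Age=9: row 5 → {PatientID,Bed} = (s, 15) ✓
Age=5: row 7 → {PatientID,Bed} = (t, 6) ✓
Age=6: row 8 → {PatientID,Bed} = (t, 10) ✓
Age=3: row 9 → {PatientID,Bed} = (n, 12) ✓
Age=4: row 10 → {PatientID,Bed} = (v, 11) ✓
Age=8: row 12 → {PatientID,Bed} = (z, 14) ✓
Two rows agree on Age but differ on {PatientID, Bed}, so Age → {PatientID, Bed} does not hold.

No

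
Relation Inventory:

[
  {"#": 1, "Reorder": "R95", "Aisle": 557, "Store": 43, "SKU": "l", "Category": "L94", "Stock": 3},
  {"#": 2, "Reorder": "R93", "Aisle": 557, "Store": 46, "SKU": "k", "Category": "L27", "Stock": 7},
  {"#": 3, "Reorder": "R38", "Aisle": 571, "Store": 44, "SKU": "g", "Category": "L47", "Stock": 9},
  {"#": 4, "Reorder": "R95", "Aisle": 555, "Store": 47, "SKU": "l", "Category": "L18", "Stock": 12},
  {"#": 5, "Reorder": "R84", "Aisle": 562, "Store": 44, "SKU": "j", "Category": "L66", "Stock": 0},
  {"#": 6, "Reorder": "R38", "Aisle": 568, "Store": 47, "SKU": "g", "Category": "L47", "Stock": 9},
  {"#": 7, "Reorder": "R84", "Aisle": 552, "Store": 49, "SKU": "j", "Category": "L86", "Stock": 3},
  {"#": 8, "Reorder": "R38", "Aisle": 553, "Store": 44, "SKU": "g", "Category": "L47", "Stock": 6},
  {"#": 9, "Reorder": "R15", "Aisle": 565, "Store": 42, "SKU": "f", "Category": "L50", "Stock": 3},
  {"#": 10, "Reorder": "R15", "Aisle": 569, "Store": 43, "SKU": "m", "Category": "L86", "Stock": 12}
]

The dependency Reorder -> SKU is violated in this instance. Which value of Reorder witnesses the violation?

R15

Reorder=R95: rows 1, 4 → SKU = l, l ✓
Reorder=R93: row 2 → SKU = k ✓
Reorder=R38: rows 3, 6, 8 → SKU = g, g, g ✓
Reorder=R84: rows 5, 7 → SKU = j, j ✓
Reorder=R15: rows 9, 10 → SKU takes values {f, m} — violation
The only Reorder value with inconsistent SKU is Reorder=R15.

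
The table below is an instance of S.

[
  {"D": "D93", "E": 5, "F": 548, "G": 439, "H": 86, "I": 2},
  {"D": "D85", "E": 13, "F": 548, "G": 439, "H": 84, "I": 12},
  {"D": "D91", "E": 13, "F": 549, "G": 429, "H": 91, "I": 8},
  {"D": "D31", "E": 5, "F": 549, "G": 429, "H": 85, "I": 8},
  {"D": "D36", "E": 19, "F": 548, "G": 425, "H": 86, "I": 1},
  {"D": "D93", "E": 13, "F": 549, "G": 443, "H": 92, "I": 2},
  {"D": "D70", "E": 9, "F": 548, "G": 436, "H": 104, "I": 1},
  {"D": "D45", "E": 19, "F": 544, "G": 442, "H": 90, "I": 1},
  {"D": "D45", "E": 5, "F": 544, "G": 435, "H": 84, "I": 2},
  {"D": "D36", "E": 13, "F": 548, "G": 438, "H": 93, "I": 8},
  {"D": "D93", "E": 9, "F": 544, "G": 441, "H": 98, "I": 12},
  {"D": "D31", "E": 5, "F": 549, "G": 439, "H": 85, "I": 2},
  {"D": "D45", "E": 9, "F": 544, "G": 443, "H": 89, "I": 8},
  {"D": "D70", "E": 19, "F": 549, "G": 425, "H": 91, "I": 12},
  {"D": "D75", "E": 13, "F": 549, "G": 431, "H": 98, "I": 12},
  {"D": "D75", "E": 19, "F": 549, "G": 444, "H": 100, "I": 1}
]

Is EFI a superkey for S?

Yes

All 16 rows have distinct EFI values, so EFI → (all attributes) holds and EFI is a superkey.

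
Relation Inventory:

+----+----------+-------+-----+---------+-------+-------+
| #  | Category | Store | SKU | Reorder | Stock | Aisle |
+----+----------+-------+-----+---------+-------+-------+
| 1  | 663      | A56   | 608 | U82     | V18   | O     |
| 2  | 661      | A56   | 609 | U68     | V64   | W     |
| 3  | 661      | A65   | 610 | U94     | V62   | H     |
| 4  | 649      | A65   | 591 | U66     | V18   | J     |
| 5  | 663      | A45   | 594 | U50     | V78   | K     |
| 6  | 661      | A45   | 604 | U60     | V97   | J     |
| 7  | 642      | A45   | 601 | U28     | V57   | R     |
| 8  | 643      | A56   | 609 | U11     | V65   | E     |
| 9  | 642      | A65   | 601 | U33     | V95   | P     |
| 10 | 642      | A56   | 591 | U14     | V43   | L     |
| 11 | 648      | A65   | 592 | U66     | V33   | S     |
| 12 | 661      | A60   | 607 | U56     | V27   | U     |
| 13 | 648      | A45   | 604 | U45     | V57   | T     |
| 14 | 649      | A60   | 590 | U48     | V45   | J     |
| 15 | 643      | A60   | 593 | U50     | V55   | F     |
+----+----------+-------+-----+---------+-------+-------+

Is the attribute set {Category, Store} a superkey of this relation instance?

Yes

All 15 rows have distinct {Category, Store} values, so {Category, Store} → (all attributes) holds and {Category, Store} is a superkey.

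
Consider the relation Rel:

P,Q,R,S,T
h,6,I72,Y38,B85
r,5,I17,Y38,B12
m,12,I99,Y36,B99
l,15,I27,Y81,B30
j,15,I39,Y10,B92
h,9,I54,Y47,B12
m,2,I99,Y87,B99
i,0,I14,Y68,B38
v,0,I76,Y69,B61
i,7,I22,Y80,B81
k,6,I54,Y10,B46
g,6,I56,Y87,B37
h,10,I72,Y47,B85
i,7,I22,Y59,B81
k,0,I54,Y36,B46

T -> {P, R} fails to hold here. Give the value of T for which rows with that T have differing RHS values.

B12

T=B85: 2 rows → {P,R} = (h, I72), (h, I72) ✓
T=B12: 2 rows → {P,R} takes values {(r, I17), (h, I54)} — violation
T=B99: 2 rows → {P,R} = (m, I99), (m, I99) ✓
T=B30: 1 row → {P,R} = (l, I27) ✓
T=B92: 1 row → {P,R} = (j, I39) ✓
T=B38: 1 row → {P,R} = (i, I14) ✓
T=B61: 1 row → {P,R} = (v, I76) ✓
T=B81: 2 rows → {P,R} = (i, I22), (i, I22) ✓
T=B46: 2 rows → {P,R} = (k, I54), (k, I54) ✓
T=B37: 1 row → {P,R} = (g, I56) ✓
The only T value with inconsistent RHS is T=B12.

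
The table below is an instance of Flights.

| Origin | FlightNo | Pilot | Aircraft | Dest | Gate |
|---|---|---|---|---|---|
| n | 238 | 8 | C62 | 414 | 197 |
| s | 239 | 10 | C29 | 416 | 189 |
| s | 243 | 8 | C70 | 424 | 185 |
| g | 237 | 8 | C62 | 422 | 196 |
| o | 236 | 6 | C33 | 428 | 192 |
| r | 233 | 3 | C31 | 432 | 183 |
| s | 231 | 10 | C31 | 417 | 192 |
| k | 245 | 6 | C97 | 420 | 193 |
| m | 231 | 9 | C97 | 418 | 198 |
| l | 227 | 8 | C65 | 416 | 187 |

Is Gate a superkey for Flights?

No

Two distinct rows share Gate=192, so Gate does not determine every attribute — not a superkey.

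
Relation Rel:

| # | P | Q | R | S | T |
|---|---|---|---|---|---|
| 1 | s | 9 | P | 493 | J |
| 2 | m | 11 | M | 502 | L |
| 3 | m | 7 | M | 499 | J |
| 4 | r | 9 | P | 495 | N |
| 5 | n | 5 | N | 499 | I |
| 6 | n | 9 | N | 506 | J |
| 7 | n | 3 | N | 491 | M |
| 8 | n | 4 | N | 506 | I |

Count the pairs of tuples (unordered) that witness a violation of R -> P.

R=P: violating pairs (1,4) — 1 pair.
R=M: all 2 rows agree on P — 0 pairs.
R=N: all 4 rows agree on P — 0 pairs.

1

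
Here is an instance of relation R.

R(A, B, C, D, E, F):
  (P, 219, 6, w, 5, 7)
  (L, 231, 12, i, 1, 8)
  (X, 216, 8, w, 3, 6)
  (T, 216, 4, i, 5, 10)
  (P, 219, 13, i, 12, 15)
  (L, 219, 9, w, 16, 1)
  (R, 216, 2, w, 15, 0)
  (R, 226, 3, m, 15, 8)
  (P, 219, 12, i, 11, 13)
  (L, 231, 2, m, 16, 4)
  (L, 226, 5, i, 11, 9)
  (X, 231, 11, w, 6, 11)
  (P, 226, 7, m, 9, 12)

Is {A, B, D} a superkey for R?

No

Two distinct rows share (A=P, B=219, D=i), so {A, B, D} does not determine every attribute — not a superkey.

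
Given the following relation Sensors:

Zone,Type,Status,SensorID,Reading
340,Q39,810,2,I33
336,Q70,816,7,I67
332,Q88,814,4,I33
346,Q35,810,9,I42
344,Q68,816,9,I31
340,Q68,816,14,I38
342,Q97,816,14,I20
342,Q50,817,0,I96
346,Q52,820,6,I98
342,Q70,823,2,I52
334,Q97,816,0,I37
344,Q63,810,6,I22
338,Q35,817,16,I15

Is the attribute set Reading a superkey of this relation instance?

Two distinct rows share Reading=I33, so Reading does not determine every attribute — not a superkey.

No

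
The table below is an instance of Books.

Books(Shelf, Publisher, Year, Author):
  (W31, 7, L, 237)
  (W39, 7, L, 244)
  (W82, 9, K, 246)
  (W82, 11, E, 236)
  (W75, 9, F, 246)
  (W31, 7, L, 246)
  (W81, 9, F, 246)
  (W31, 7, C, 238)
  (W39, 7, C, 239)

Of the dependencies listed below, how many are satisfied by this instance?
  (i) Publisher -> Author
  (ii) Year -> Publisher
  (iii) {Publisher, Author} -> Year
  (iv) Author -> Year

1

(i) Publisher -> Author: Publisher=7: 5 rows → Author takes values {237, 244, 246, 238, 239} — violation — fails.
(ii) Year -> Publisher: every LHS value maps to a single RHS value — holds.
(iii) {Publisher, Author} -> Year: (Publisher=9, Author=246): 3 rows → Year takes values {K, F} — violation — fails.
(iv) Author -> Year: Author=246: 4 rows → Year takes values {K, F, L} — violation — fails.
1 of the 4 dependencies holds.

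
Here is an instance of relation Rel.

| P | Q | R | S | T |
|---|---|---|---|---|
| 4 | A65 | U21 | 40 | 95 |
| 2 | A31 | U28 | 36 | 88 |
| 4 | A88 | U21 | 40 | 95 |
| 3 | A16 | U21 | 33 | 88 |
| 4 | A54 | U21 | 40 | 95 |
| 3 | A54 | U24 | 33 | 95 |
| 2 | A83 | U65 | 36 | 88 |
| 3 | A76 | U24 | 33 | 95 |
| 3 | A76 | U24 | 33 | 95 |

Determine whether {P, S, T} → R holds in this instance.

(P=4, S=40, T=95): 3 rows → R = U21, U21, U21 ✓
(P=2, S=36, T=88): 2 rows → R takes values {U28, U65} — violation
(P=3, S=33, T=88): 1 row → R = U21 ✓
(P=3, S=33, T=95): 3 rows → R = U24, U24, U24 ✓
Two rows agree on {P, S, T} but differ on R, so {P, S, T} → R does not hold.

No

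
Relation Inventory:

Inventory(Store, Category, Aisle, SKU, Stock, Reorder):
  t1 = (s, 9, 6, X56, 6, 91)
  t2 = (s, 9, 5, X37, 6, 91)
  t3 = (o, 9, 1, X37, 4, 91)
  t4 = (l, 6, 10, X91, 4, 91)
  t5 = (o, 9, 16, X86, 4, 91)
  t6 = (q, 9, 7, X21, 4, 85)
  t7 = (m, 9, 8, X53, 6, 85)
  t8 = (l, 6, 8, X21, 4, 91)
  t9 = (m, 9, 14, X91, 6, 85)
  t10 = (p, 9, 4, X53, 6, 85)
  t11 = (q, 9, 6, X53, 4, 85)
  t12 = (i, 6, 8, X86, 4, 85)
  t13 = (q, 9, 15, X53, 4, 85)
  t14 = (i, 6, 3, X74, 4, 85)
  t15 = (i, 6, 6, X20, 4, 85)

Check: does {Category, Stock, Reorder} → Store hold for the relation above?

No

(Category=9, Stock=6, Reorder=91): rows 1, 2 → Store = s, s ✓
(Category=9, Stock=4, Reorder=91): rows 3, 5 → Store = o, o ✓
(Category=6, Stock=4, Reorder=91): rows 4, 8 → Store = l, l ✓
(Category=9, Stock=4, Reorder=85): rows 6, 11, 13 → Store = q, q, q ✓
(Category=9, Stock=6, Reorder=85): rows 7, 9, 10 → Store takes values {m, p} — violation
(Category=6, Stock=4, Reorder=85): rows 12, 14, 15 → Store = i, i, i ✓
Two rows agree on {Category, Stock, Reorder} but differ on Store, so {Category, Stock, Reorder} → Store does not hold.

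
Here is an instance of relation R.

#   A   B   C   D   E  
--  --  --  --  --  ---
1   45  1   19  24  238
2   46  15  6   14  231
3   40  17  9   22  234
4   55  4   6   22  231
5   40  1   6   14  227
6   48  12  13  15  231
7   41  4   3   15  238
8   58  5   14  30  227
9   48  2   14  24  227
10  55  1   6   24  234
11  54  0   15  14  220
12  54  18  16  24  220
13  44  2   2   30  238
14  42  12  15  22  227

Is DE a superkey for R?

Yes

All 14 rows have distinct DE values, so DE → (all attributes) holds and DE is a superkey.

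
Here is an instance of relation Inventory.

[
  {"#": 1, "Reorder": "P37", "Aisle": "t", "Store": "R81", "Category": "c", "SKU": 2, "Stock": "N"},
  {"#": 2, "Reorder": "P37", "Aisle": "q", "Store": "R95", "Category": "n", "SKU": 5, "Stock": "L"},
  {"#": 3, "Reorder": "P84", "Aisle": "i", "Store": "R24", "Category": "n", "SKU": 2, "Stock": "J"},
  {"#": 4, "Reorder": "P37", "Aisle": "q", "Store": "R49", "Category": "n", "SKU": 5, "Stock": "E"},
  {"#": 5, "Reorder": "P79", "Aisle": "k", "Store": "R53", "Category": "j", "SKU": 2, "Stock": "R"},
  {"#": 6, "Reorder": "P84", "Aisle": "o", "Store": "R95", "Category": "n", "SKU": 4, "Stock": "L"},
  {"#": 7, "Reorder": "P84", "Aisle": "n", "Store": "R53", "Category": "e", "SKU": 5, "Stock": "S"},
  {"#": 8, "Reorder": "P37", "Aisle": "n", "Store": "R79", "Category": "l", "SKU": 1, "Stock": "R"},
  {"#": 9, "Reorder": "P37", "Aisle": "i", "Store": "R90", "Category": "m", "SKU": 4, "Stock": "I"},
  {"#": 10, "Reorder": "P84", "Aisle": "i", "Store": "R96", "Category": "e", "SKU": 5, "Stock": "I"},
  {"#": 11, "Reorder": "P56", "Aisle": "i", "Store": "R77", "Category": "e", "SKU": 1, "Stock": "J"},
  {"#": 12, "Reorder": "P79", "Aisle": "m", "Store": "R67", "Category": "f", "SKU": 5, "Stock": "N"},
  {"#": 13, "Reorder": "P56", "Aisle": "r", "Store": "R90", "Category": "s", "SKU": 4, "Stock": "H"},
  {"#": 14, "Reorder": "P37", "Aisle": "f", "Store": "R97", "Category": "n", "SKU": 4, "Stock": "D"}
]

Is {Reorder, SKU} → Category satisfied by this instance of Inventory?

(Reorder=P37, SKU=2): row 1 → Category = c ✓
(Reorder=P37, SKU=5): rows 2, 4 → Category = n, n ✓
(Reorder=P84, SKU=2): row 3 → Category = n ✓
(Reorder=P79, SKU=2): row 5 → Category = j ✓
(Reorder=P84, SKU=4): row 6 → Category = n ✓
(Reorder=P84, SKU=5): rows 7, 10 → Category = e, e ✓
(Reorder=P37, SKU=1): row 8 → Category = l ✓
(Reorder=P37, SKU=4): rows 9, 14 → Category takes values {m, n} — violation
(Reorder=P56, SKU=1): row 11 → Category = e ✓
(Reorder=P79, SKU=5): row 12 → Category = f ✓
(Reorder=P56, SKU=4): row 13 → Category = s ✓
Two rows agree on {Reorder, SKU} but differ on Category, so {Reorder, SKU} → Category does not hold.

No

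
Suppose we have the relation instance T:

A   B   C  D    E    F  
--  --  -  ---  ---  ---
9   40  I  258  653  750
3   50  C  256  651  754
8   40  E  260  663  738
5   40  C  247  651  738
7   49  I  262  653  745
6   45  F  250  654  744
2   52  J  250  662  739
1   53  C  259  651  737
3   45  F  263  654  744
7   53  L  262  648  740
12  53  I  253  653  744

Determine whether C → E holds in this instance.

Yes

C=I: 3 rows → E = 653, 653, 653 ✓
C=C: 3 rows → E = 651, 651, 651 ✓
C=E: 1 row → E = 663 ✓
C=F: 2 rows → E = 654, 654 ✓
C=J: 1 row → E = 662 ✓
C=L: 1 row → E = 648 ✓
Every C value is associated with a single E value, so C → E holds.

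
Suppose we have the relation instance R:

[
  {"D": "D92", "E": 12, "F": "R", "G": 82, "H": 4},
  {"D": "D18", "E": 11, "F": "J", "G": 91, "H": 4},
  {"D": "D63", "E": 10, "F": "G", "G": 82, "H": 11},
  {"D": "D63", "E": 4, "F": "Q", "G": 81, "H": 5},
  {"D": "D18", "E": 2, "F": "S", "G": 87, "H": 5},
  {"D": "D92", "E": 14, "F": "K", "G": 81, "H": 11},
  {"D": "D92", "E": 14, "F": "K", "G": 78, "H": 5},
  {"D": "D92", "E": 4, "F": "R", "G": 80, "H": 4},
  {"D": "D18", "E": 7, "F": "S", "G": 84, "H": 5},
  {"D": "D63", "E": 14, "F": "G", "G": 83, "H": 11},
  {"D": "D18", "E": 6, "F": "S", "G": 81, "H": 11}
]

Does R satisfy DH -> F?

Yes

(D=D92, H=4): 2 rows → F = R, R ✓
(D=D18, H=4): 1 row → F = J ✓
(D=D63, H=11): 2 rows → F = G, G ✓
(D=D63, H=5): 1 row → F = Q ✓
(D=D18, H=5): 2 rows → F = S, S ✓
(D=D92, H=11): 1 row → F = K ✓
(D=D92, H=5): 1 row → F = K ✓
(D=D18, H=11): 1 row → F = S ✓
Every DH value is associated with a single F value, so DH -> F holds.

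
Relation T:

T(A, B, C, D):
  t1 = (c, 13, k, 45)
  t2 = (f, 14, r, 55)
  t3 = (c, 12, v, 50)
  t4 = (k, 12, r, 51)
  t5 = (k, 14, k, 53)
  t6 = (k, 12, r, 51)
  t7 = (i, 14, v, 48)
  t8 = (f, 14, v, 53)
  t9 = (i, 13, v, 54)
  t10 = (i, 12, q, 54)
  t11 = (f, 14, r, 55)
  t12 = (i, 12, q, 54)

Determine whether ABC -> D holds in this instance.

(A=c, B=13, C=k): row 1 → D = 45 ✓
(A=f, B=14, C=r): rows 2, 11 → D = 55, 55 ✓
(A=c, B=12, C=v): row 3 → D = 50 ✓
(A=k, B=12, C=r): rows 4, 6 → D = 51, 51 ✓
(A=k, B=14, C=k): row 5 → D = 53 ✓
(A=i, B=14, C=v): row 7 → D = 48 ✓
(A=f, B=14, C=v): row 8 → D = 53 ✓
(A=i, B=13, C=v): row 9 → D = 54 ✓
(A=i, B=12, C=q): rows 10, 12 → D = 54, 54 ✓
Every ABC value is associated with a single D value, so ABC -> D holds.

Yes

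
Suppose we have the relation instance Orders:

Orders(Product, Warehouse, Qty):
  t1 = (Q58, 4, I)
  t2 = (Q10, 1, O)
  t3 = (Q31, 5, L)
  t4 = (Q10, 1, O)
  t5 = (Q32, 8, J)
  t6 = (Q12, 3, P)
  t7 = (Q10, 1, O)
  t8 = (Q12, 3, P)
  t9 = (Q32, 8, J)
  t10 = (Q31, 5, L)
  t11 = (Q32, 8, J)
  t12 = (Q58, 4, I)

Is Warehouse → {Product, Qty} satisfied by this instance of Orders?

Warehouse=4: rows 1, 12 → {Product,Qty} = (Q58, I), (Q58, I) ✓
Warehouse=1: rows 2, 4, 7 → {Product,Qty} = (Q10, O), (Q10, O), (Q10, O) ✓
Warehouse=5: rows 3, 10 → {Product,Qty} = (Q31, L), (Q31, L) ✓
Warehouse=8: rows 5, 9, 11 → {Product,Qty} = (Q32, J), (Q32, J), (Q32, J) ✓
Warehouse=3: rows 6, 8 → {Product,Qty} = (Q12, P), (Q12, P) ✓
Every Warehouse value is associated with a single {Product, Qty} value, so Warehouse → {Product, Qty} holds.

Yes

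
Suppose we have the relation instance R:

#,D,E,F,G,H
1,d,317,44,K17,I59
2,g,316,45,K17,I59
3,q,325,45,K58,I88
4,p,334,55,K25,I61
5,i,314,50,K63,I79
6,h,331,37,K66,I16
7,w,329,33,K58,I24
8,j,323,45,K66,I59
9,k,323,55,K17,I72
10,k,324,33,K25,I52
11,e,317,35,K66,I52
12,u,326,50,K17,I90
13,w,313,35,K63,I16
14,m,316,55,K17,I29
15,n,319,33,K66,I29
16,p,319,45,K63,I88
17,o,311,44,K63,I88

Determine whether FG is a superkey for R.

No

Rows 9 and 14 have the same FG value (F=55, G=K17) but are distinct tuples, so FG does not determine every attribute — not a superkey.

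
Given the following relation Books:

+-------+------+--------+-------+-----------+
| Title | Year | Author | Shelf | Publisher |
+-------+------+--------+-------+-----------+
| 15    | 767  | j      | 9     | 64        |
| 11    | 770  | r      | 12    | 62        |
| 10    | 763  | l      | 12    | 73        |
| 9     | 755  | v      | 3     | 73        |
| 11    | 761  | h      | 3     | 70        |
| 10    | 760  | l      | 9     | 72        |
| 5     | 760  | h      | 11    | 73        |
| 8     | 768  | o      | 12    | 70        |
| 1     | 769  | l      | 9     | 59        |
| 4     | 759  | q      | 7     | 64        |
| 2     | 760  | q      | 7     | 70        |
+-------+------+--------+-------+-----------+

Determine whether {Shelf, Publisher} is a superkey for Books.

All 11 rows have distinct {Shelf, Publisher} values, so {Shelf, Publisher} → (all attributes) holds and {Shelf, Publisher} is a superkey.

Yes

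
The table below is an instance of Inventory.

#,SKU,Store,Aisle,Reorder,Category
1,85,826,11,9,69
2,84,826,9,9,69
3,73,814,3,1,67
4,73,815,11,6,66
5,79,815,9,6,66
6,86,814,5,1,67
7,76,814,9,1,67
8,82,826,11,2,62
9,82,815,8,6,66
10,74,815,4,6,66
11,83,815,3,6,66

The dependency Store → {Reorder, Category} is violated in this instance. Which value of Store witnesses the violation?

826

Store=826: rows 1, 2, 8 → {Reorder,Category} takes values {(9, 69), (2, 62)} — violation
Store=814: rows 3, 6, 7 → {Reorder,Category} = (1, 67), (1, 67), (1, 67) ✓
Store=815: rows 4, 5, 9, 10, 11 → {Reorder,Category} = (6, 66), (6, 66), (6, 66), (6, 66), (6, 66) ✓
The only Store value with inconsistent RHS is Store=826.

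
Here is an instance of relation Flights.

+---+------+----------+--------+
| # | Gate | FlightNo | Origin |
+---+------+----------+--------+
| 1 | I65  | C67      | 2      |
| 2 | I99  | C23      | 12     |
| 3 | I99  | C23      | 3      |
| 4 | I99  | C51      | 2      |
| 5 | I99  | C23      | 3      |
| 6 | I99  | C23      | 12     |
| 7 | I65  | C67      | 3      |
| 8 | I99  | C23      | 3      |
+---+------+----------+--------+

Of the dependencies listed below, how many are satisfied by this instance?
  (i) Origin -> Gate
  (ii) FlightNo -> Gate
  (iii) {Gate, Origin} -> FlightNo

2

(i) Origin -> Gate: Origin=2: rows 1, 4 → Gate takes values {I65, I99} — violation; Origin=3: rows 3, 5, 7, 8 → Gate takes values {I99, I65} — violation — fails.
(ii) FlightNo -> Gate: every LHS value maps to a single RHS value — holds.
(iii) {Gate, Origin} -> FlightNo: every LHS value maps to a single RHS value — holds.
2 of the 3 dependencies hold.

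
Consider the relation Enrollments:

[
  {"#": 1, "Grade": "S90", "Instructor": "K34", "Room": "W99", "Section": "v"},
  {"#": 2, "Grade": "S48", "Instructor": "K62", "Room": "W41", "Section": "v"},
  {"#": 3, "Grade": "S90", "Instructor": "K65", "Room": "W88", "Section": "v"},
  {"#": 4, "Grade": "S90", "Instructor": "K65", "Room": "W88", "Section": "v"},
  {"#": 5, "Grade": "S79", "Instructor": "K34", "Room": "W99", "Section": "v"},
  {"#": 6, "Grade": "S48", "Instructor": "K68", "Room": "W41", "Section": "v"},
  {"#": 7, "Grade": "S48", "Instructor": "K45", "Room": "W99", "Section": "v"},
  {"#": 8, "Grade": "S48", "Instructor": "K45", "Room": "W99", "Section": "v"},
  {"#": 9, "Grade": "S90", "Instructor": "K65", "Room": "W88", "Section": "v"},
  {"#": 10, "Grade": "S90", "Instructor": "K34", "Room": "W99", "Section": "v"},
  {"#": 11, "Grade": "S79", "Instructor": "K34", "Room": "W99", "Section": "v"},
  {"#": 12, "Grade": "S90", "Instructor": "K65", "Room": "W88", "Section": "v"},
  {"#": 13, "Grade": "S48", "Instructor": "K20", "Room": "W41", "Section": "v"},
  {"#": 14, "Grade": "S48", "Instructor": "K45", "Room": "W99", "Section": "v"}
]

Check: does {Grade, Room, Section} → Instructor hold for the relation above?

No

(Grade=S90, Room=W99, Section=v): rows 1, 10 → Instructor = K34, K34 ✓
(Grade=S48, Room=W41, Section=v): rows 2, 6, 13 → Instructor takes values {K62, K68, K20} — violation
(Grade=S90, Room=W88, Section=v): rows 3, 4, 9, 12 → Instructor = K65, K65, K65, K65 ✓
(Grade=S79, Room=W99, Section=v): rows 5, 11 → Instructor = K34, K34 ✓
(Grade=S48, Room=W99, Section=v): rows 7, 8, 14 → Instructor = K45, K45, K45 ✓
Two rows agree on {Grade, Room, Section} but differ on Instructor, so {Grade, Room, Section} → Instructor does not hold.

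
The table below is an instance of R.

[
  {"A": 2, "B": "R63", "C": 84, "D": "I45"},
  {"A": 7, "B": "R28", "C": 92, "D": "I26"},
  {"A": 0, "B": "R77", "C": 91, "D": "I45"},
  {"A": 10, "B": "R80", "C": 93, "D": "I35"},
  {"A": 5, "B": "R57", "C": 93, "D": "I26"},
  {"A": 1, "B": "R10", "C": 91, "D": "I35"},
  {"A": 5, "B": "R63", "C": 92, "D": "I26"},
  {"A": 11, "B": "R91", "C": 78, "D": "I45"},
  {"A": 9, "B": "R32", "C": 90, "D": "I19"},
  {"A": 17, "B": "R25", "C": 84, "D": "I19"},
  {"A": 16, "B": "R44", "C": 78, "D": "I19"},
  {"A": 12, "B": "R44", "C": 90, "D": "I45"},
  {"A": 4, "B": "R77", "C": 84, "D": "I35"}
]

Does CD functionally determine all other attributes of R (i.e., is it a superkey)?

Two distinct rows share (C=92, D=I26), so CD does not determine every attribute — not a superkey.

No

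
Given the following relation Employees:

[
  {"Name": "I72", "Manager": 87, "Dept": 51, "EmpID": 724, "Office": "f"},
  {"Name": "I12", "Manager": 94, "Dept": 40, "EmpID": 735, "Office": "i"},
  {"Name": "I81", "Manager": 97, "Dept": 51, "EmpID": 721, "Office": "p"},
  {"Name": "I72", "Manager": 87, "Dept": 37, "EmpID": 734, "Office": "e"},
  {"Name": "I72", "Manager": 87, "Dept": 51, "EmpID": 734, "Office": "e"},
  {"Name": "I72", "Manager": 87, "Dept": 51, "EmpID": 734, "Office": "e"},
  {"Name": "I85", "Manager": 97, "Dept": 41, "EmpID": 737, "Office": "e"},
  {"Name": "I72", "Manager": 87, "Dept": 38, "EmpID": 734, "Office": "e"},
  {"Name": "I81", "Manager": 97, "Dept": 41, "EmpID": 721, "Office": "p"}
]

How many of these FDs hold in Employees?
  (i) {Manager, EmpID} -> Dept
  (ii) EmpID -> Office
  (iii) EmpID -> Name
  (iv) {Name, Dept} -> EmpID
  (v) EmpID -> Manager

3

(i) {Manager, EmpID} -> Dept: (Manager=97, EmpID=721): 2 rows → Dept takes values {51, 41} — violation; (Manager=87, EmpID=734): 4 rows → Dept takes values {37, 51, 38} — violation — fails.
(ii) EmpID -> Office: every LHS value maps to a single RHS value — holds.
(iii) EmpID -> Name: every LHS value maps to a single RHS value — holds.
(iv) {Name, Dept} -> EmpID: (Name=I72, Dept=51): 3 rows → EmpID takes values {724, 734} — violation — fails.
(v) EmpID -> Manager: every LHS value maps to a single RHS value — holds.
3 of the 5 dependencies hold.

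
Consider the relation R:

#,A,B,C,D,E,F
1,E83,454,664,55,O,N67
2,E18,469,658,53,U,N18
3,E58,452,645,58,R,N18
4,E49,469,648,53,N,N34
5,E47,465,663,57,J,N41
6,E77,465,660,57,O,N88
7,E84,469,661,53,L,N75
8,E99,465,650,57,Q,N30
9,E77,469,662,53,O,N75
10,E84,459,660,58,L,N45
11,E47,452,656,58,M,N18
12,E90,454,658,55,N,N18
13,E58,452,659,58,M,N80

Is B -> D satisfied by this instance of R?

Yes

B=454: rows 1, 12 → D = 55, 55 ✓
B=469: rows 2, 4, 7, 9 → D = 53, 53, 53, 53 ✓
B=452: rows 3, 11, 13 → D = 58, 58, 58 ✓
B=465: rows 5, 6, 8 → D = 57, 57, 57 ✓
B=459: row 10 → D = 58 ✓
Every B value is associated with a single D value, so B -> D holds.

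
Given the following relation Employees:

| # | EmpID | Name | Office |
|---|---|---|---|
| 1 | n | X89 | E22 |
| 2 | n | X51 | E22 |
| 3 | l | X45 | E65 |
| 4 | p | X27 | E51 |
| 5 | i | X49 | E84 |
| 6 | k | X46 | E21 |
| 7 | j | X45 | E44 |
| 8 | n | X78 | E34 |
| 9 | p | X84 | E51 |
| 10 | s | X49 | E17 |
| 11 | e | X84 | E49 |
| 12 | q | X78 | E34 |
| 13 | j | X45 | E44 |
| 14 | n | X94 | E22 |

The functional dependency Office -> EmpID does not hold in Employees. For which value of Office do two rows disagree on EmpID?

Office=E22: rows 1, 2, 14 → EmpID = n, n, n ✓
Office=E65: row 3 → EmpID = l ✓
Office=E51: rows 4, 9 → EmpID = p, p ✓
Office=E84: row 5 → EmpID = i ✓
Office=E21: row 6 → EmpID = k ✓
Office=E44: rows 7, 13 → EmpID = j, j ✓
Office=E34: rows 8, 12 → EmpID takes values {n, q} — violation
Office=E17: row 10 → EmpID = s ✓
Office=E49: row 11 → EmpID = e ✓
The only Office value with inconsistent EmpID is Office=E34.

E34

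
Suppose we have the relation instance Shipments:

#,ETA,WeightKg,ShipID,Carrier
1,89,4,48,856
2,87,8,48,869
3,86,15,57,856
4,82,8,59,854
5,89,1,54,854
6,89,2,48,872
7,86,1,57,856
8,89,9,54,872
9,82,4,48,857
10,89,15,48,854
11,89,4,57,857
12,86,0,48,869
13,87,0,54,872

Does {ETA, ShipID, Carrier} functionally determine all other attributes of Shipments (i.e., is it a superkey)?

Rows 3 and 7 have the same {ETA, ShipID, Carrier} value (ETA=86, ShipID=57, Carrier=856) but are distinct tuples, so {ETA, ShipID, Carrier} does not determine every attribute — not a superkey.

No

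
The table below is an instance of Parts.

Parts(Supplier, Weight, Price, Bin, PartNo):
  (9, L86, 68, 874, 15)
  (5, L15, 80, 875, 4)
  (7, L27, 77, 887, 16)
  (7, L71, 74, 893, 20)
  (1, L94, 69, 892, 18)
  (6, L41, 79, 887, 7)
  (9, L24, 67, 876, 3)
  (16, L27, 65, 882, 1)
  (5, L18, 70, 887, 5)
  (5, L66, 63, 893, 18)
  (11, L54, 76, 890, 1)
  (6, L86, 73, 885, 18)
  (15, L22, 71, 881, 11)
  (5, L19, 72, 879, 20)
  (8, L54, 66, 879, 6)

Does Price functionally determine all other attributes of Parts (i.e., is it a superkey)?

All 15 rows have distinct Price values, so Price → (all attributes) holds and Price is a superkey.

Yes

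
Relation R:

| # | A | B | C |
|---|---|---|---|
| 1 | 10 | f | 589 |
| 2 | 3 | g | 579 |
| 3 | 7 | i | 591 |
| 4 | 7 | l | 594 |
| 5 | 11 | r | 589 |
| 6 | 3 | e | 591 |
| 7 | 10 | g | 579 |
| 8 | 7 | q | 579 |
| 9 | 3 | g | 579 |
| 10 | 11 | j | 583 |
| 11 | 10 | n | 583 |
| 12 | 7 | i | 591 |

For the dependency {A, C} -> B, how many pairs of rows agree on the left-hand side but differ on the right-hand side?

(A=3, C=579): all 2 rows agree on B — 0 pairs.
(A=7, C=591): all 2 rows agree on B — 0 pairs.

0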